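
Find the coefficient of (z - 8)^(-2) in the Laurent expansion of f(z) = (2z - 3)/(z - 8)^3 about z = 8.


Step 1: Write the numerator in powers of (z - 8): 2z - 3 = 2(z - 8) + (2*8 - 3) = 2(z - 8) + 13
Step 2: Divide by (z - 8)^3: f(z) = 13(z - 8)^(-3) + 2(z - 8)^(-2)
Step 3: This finite sum is the Laurent series of f about z = 8.
Step 4: Coefficient of (z - 8)^(-2) = coefficient of (z - 8) in the re-centred numerator = 2

2


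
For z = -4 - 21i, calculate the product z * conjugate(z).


Step 1: conj(z) = -4 + 21i
Step 2: z * conj(z) = (-4)^2 + (-21)^2
Step 3: = 16 + 441 = 457

457


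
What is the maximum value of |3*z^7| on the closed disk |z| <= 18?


Step 1: On |z| = 18, |f(z)| = 3 * |z|^7 = 3 * 18^7
Step 2: By maximum modulus principle, maximum is on boundary.
Step 3: Maximum = 3 * 612220032 = 1836660096

1836660096


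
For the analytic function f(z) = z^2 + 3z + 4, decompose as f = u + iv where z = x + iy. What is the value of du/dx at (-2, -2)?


Step 1: f(z) = (x+iy)^2 + 3(x+iy) + 4
Step 2: u = (x^2 - y^2) + 3x + 4
Step 3: u_x = 2x + 3
Step 4: At (-2, -2): u_x = -4 + 3 = -1

-1


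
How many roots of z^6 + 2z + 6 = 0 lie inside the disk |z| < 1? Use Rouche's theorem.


Step 1: On |z| = 1 the three terms have sizes |z^6| = 1^6 = 1, |2z| = 2*1 = 2, |6| = 6
Step 2: The dominant term is g(z) = 6; let h(z) = z^6 + 2z so f = g + h
Step 3: On |z| = 1: |g| = 6 and |h| <= 1 + 2 = 3
Step 4: Since 6 > 3, |h| < |g| on |z| = 1, so by Rouche f has the same number of zeros as g inside |z| < 1
Step 5: g(z) = 6 is a nonzero constant with no zeros inside |z| < 1. Answer = 0

0


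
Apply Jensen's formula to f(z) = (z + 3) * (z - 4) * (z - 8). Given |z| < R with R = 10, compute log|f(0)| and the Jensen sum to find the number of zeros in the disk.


Jensen's formula: (1/2pi)*integral log|f(Re^it)|dt = log|f(0)| + sum_{|a_k|<R} log(R/|a_k|)
Step 1: f(0) = 3 * (-4) * (-8) = 96
Step 2: log|f(0)| = log|-3| + log|4| + log|8| = 4.5643
Step 3: Zeros inside |z| < 10: -3, 4, 8
Step 4: Jensen sum = log(10/3) + log(10/4) + log(10/8) = 2.3434
Step 5: n(R) = number of terms in the Jensen sum = count of zeros inside |z| < 10 = 3

3


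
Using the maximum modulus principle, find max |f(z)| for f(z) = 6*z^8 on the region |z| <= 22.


Step 1: On |z| = 22, |f(z)| = 6 * |z|^8 = 6 * 22^8
Step 2: By maximum modulus principle, maximum is on boundary.
Step 3: Maximum = 6 * 54875873536 = 329255241216

329255241216


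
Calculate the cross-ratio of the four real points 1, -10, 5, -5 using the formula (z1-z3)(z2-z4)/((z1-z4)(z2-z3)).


Step 1: (z1-z3)(z2-z4) = (-4) * (-5) = 20
Step 2: (z1-z4)(z2-z3) = 6 * (-15) = -90
Step 3: Cross-ratio = -20/90 = -2/9

-2/9


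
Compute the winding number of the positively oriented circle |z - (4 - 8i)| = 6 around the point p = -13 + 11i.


Step 1: Center c = (4, -8), radius = 6
Step 2: |p - c|^2 = (-17)^2 + 19^2 = 650
Step 3: r^2 = 36
Step 4: |p-c| > r so winding number = 0

0


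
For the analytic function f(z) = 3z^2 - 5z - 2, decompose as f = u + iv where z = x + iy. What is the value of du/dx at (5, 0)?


Step 1: f(z) = 3(x+iy)^2 - 5(x+iy) - 2
Step 2: u = 3(x^2 - y^2) - 5x - 2
Step 3: u_x = 6x - 5
Step 4: At (5, 0): u_x = 30 - 5 = 25

25


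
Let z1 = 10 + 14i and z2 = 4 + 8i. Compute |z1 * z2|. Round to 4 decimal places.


Step 1: |z1| = sqrt(10^2 + 14^2) = sqrt(296)
Step 2: |z2| = sqrt(4^2 + 8^2) = sqrt(80)
Step 3: |z1*z2| = |z1|*|z2| = sqrt(296) * sqrt(80) = sqrt(296 * 80) = sqrt(23680)
Step 4: = 153.8831

153.8831


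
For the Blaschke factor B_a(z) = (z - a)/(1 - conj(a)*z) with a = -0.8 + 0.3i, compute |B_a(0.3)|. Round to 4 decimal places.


Step 1: Numerator z0 - a = 0.3 - (-0.8 + 0.3i) = 1.1 - 0.3i
Step 2: Denominator 1 - conj(a)*z0 = 1 - (-0.8 - 0.3i)*0.3 = 1.24 + 0.09i
Step 3: |z0 - a|^2 = 1.1^2 + (-0.3)^2 = 1.3; |1 - conj(a)*z0|^2 = 1.24^2 + 0.09^2 = 1.5457
Step 4: |B_a(0.3)| = sqrt(1.3 / 1.5457) = sqrt(0.841043)
Step 5: = 0.9171

0.9171


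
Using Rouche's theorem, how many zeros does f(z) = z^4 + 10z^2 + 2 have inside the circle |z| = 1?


Step 1: On |z| = 1 the three terms have sizes |z^4| = 1^4 = 1, |10z^2| = 10*1^2 = 10, |2| = 2
Step 2: The dominant term is g(z) = 10z^2; let h(z) = z^4 + 2 so f = g + h
Step 3: On |z| = 1: |g| = 10 and |h| <= 1 + 2 = 3
Step 4: Since 10 > 3, |h| < |g| on |z| = 1, so by Rouche f has the same number of zeros as g inside |z| < 1
Step 5: g(z) = 10z^2 has 2 zeros (at the origin, multiplicity 2) inside |z| < 1. Answer = 2

2


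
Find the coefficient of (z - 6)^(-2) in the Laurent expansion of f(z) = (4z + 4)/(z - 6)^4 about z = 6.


Step 1: Write the numerator in powers of (z - 6): 4z + 4 = 4(z - 6) + (4*6 + 4) = 4(z - 6) + 28
Step 2: Divide by (z - 6)^4: f(z) = 28(z - 6)^(-4) + 4(z - 6)^(-3)
Step 3: This finite sum is the Laurent series of f about z = 6.
Step 4: Only the powers -4 and -3 appear, so the coefficient of (z - 6)^(-2) = 0

0


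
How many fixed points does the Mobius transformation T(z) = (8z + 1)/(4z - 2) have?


Step 1: Fixed points satisfy T(z) = z
Step 2: 4z^2 - 10z - 1 = 0
Step 3: Discriminant = (-10)^2 - 4*4*(-1) = 116
Step 4: Number of fixed points = 2

2


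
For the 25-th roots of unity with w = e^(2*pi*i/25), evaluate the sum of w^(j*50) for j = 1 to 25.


Step 1: The sum sum_{j=1}^{n} w^(k*j) equals n if n | k, else 0.
Step 2: Here n = 25, k = 50
Step 3: Does n divide k? 25 | 50 -> True
Step 4: Sum = 25

25


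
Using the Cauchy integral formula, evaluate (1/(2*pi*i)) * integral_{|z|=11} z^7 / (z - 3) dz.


Step 1: f(z) = z^7, a = 3 is inside |z| = 11
Step 2: By Cauchy integral formula: (1/(2pi*i)) * integral = f(a)
Step 3: f(3) = 3^7 = 2187

2187


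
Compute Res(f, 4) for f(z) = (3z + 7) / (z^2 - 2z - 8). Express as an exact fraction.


Step 1: Q(z) = z^2 - 2z - 8 = (z - 4)(z + 2)
Step 2: Q'(z) = 2z - 2
Step 3: Q'(4) = 6, P(4) = 19
Step 4: Res = P(4)/Q'(4) = 19/6 = 19/6

19/6


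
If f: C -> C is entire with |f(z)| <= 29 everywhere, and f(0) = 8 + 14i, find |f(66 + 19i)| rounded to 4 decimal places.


Step 1: By Liouville's theorem, a bounded entire function is constant.
Step 2: f(z) = f(0) = 8 + 14i for all z.
Step 3: |f(w)| = |8 + 14i| = sqrt(64 + 196)
Step 4: = 16.1245

16.1245


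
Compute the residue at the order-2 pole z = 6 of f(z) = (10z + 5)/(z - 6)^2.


Step 1: Pole of order 2 at z = 6
Step 2: Res = lim d/dz [(z - 6)^2 * f(z)] as z -> 6
Step 3: (z - 6)^2 * f(z) = 10z + 5
Step 4: d/dz[10z + 5] = 10

10


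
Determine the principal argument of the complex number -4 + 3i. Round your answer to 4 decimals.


Step 1: z = -4 + 3i
Step 2: arg(z) = atan2(3, -4)
Step 3: arg(z) = 2.4981

2.4981


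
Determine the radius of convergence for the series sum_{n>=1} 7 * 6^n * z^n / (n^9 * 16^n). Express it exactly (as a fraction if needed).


Step 1: General term a_n = 7 * 6^n / (n^9 * 16^n)
Step 2: By the root test, |a_n|^(1/n) = 7^(1/n) * 6 / (n^(9/n) * 16) -> 6/16 as n -> infinity (since 7^(1/n) -> 1 and n^(9/n) -> 1)
Step 3: R = 1/lim|a_n|^(1/n) = 16/6 = 8/3

8/3


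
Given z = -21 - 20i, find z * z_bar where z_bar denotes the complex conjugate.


Step 1: conj(z) = -21 + 20i
Step 2: z * conj(z) = (-21)^2 + (-20)^2
Step 3: = 441 + 400 = 841

841


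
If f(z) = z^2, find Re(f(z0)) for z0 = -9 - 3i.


Step 1: z0 = -9 - 3i
Step 2: z0^2 = (-9)^2 - (-3)^2 + 54i
Step 3: real part = 81 - 9 = 72

72


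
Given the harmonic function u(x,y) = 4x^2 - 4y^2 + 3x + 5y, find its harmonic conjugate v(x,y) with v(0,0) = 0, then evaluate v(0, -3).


Step 1: v_x = -u_y = 8y - 5
Step 2: v_y = u_x = 8x + 3
Step 3: v = 8xy - 5x + 3y + C
Step 4: v(0,0) = 0 => C = 0
Step 5: v(0, -3) = -9

-9


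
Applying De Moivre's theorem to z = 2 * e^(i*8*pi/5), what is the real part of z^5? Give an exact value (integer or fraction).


Step 1: By De Moivre's theorem, z^5 = 2^5 * e^(i*5*8*pi/5) = 32 * (cos(8*pi) + i*sin(8*pi))
Step 2: |z|^5 = 2^5 = 32
Step 3: Reduce the angle mod 2*pi: 8*pi - 8*pi = 0
Step 4: cos(0) = 1
Step 5: Re(z^5) = 32 * 1 = 32

32


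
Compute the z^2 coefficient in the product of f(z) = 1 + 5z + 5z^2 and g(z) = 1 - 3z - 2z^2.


Step 1: z^2 term in f*g comes from: (1)*(-2z^2) + (5z)*(-3z) + (5z^2)*(1)
Step 2: = -2 - 15 + 5
Step 3: = -12

-12


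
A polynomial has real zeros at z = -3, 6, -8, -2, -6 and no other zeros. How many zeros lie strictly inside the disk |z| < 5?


Step 1: Check each root:
  z = -3: |-3| = 3 < 5
  z = 6: |6| = 6 >= 5
  z = -8: |-8| = 8 >= 5
  z = -2: |-2| = 2 < 5
  z = -6: |-6| = 6 >= 5
Step 2: Count = 2

2


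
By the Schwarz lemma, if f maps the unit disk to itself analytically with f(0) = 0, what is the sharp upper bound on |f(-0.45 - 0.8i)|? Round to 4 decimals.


Step 1: Schwarz lemma: if f: D -> D is analytic with f(0) = 0, then |f(z)| <= |z| for all z in D, and this is sharp (f(z) = z).
Step 2: |z0|^2 = (-0.45)^2 + (-0.8)^2 = 0.8425
Step 3: |z0| = sqrt(0.8425) = 0.917878
Step 4: Best bound = |z0| = 0.9179

0.9179


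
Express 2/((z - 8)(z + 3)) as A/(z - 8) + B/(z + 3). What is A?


Step 1: Multiply both sides by (z - 8) and set z = 8
Step 2: A = 2 / (8 + 3)
Step 3: A = 2 / 11
Step 4: A = 2/11

2/11


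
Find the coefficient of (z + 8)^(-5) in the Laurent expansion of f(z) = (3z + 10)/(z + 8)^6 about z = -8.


Step 1: Write the numerator in powers of (z + 8): 3z + 10 = 3(z + 8) + (3*(-8) + 10) = 3(z + 8) - 14
Step 2: Divide by (z + 8)^6: f(z) = -14(z + 8)^(-6) + 3(z + 8)^(-5)
Step 3: This finite sum is the Laurent series of f about z = -8.
Step 4: Coefficient of (z + 8)^(-5) = coefficient of (z + 8) in the re-centred numerator = 3

3


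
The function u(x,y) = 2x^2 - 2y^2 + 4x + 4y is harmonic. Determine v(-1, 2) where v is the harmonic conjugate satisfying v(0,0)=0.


Step 1: v_x = -u_y = 4y - 4
Step 2: v_y = u_x = 4x + 4
Step 3: v = 4xy - 4x + 4y + C
Step 4: v(0,0) = 0 => C = 0
Step 5: v(-1, 2) = 4

4


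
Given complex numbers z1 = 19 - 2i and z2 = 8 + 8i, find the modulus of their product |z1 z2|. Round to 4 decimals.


Step 1: |z1| = sqrt(19^2 + (-2)^2) = sqrt(365)
Step 2: |z2| = sqrt(8^2 + 8^2) = sqrt(128)
Step 3: |z1*z2| = |z1|*|z2| = sqrt(365) * sqrt(128) = sqrt(365 * 128) = sqrt(46720)
Step 4: = 216.1481

216.1481


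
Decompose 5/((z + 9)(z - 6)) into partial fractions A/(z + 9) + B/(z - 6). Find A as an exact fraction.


Step 1: Multiply both sides by (z + 9) and set z = -9
Step 2: A = 5 / (-9 - 6)
Step 3: A = 5 / (-15)
Step 4: A = -1/3

-1/3


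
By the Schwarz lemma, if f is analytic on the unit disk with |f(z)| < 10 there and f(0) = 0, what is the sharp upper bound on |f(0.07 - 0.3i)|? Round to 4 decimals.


Step 1: g = f/10 maps D -> D with g(0) = 0, so by the Schwarz lemma |g(z)| <= |z|, i.e. |f(z)| <= 10|z|; this is sharp (f(z) = 10z).
Step 2: |z0|^2 = 0.07^2 + (-0.3)^2 = 0.0949
Step 3: |z0| = sqrt(0.0949) = 0.308058
Step 4: Best bound = 10 * |z0| = 10 * 0.308058 = 3.0806

3.0806


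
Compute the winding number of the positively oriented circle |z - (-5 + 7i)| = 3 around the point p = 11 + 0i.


Step 1: Center c = (-5, 7), radius = 3
Step 2: |p - c|^2 = 16^2 + (-7)^2 = 305
Step 3: r^2 = 9
Step 4: |p-c| > r so winding number = 0

0


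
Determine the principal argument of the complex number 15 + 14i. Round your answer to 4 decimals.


Step 1: z = 15 + 14i
Step 2: arg(z) = atan2(14, 15)
Step 3: arg(z) = 0.7509

0.7509


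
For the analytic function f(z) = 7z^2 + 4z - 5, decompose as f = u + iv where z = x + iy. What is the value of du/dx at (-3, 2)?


Step 1: f(z) = 7(x+iy)^2 + 4(x+iy) - 5
Step 2: u = 7(x^2 - y^2) + 4x - 5
Step 3: u_x = 14x + 4
Step 4: At (-3, 2): u_x = -42 + 4 = -38

-38


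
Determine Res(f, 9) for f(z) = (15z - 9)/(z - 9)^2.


Step 1: Pole of order 2 at z = 9
Step 2: Res = lim d/dz [(z - 9)^2 * f(z)] as z -> 9
Step 3: (z - 9)^2 * f(z) = 15z - 9
Step 4: d/dz[15z - 9] = 15

15


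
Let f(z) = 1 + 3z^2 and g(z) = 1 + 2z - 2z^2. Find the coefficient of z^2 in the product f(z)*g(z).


Step 1: z^2 term in f*g comes from: (1)*(-2z^2) + (0)*(2z) + (3z^2)*(1)
Step 2: = -2 + 0 + 3
Step 3: = 1

1


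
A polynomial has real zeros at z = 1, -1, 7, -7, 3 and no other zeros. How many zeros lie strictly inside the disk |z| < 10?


Step 1: Check each root:
  z = 1: |1| = 1 < 10
  z = -1: |-1| = 1 < 10
  z = 7: |7| = 7 < 10
  z = -7: |-7| = 7 < 10
  z = 3: |3| = 3 < 10
Step 2: Count = 5

5


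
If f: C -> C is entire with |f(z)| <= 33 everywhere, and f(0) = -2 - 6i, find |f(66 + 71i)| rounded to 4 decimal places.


Step 1: By Liouville's theorem, a bounded entire function is constant.
Step 2: f(z) = f(0) = -2 - 6i for all z.
Step 3: |f(w)| = |-2 - 6i| = sqrt(4 + 36)
Step 4: = 6.3246

6.3246


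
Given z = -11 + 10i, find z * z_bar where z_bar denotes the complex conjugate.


Step 1: conj(z) = -11 - 10i
Step 2: z * conj(z) = (-11)^2 + 10^2
Step 3: = 121 + 100 = 221

221


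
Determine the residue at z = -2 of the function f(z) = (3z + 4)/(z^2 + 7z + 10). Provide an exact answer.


Step 1: Q(z) = z^2 + 7z + 10 = (z + 2)(z + 5)
Step 2: Q'(z) = 2z + 7
Step 3: Q'(-2) = 3, P(-2) = -2
Step 4: Res = P(-2)/Q'(-2) = -2/3 = -2/3

-2/3


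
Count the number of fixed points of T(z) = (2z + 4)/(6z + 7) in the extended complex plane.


Step 1: Fixed points satisfy T(z) = z
Step 2: 6z^2 + 5z - 4 = 0
Step 3: Discriminant = 5^2 - 4*6*(-4) = 121
Step 4: Number of fixed points = 2

2


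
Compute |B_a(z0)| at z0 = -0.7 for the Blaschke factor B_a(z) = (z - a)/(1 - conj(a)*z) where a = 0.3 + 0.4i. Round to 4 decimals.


Step 1: Numerator z0 - a = -0.7 - (0.3 + 0.4i) = -1 - 0.4i
Step 2: Denominator 1 - conj(a)*z0 = 1 - (0.3 - 0.4i)*(-0.7) = 1.21 - 0.28i
Step 3: |z0 - a|^2 = (-1)^2 + (-0.4)^2 = 1.16; |1 - conj(a)*z0|^2 = 1.21^2 + (-0.28)^2 = 1.5425
Step 4: |B_a(-0.7)| = sqrt(1.16 / 1.5425) = sqrt(0.752026)
Step 5: = 0.8672

0.8672


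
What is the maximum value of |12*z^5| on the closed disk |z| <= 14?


Step 1: On |z| = 14, |f(z)| = 12 * |z|^5 = 12 * 14^5
Step 2: By maximum modulus principle, maximum is on boundary.
Step 3: Maximum = 12 * 537824 = 6453888

6453888


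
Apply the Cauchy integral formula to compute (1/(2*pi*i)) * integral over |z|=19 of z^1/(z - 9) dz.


Step 1: f(z) = z^1, a = 9 is inside |z| = 19
Step 2: By Cauchy integral formula: (1/(2pi*i)) * integral = f(a)
Step 3: f(9) = 9^1 = 9

9


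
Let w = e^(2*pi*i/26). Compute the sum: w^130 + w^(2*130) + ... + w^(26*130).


Step 1: The sum sum_{j=1}^{n} w^(k*j) equals n if n | k, else 0.
Step 2: Here n = 26, k = 130
Step 3: Does n divide k? 26 | 130 -> True
Step 4: Sum = 26

26


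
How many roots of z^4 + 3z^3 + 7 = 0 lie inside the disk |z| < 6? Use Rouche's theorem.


Step 1: On |z| = 6 the three terms have sizes |z^4| = 6^4 = 1296, |3z^3| = 3*6^3 = 648, |7| = 7
Step 2: The dominant term is g(z) = z^4; let h(z) = 3z^3 + 7 so f = g + h
Step 3: On |z| = 6: |g| = 1296 and |h| <= 648 + 7 = 655
Step 4: Since 1296 > 655, |h| < |g| on |z| = 6, so by Rouche f has the same number of zeros as g inside |z| < 6
Step 5: g(z) = z^4 has 4 zeros (all at the origin) inside |z| < 6. Answer = 4

4


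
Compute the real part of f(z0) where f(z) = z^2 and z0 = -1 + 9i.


Step 1: z0 = -1 + 9i
Step 2: z0^2 = (-1)^2 - 9^2 - 18i
Step 3: real part = 1 - 81 = -80

-80


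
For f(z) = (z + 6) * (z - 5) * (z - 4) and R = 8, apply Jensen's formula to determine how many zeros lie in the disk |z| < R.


Jensen's formula: (1/2pi)*integral log|f(Re^it)|dt = log|f(0)| + sum_{|a_k|<R} log(R/|a_k|)
Step 1: f(0) = 6 * (-5) * (-4) = 120
Step 2: log|f(0)| = log|-6| + log|5| + log|4| = 4.7875
Step 3: Zeros inside |z| < 8: -6, 5, 4
Step 4: Jensen sum = log(8/6) + log(8/5) + log(8/4) = 1.4508
Step 5: n(R) = number of terms in the Jensen sum = count of zeros inside |z| < 8 = 3

3


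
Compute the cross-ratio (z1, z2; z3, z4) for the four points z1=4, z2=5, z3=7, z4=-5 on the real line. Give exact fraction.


Step 1: (z1-z3)(z2-z4) = (-3) * 10 = -30
Step 2: (z1-z4)(z2-z3) = 9 * (-2) = -18
Step 3: Cross-ratio = 30/18 = 5/3

5/3


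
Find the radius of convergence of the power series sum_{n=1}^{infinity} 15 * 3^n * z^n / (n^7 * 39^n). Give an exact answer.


Step 1: General term a_n = 15 * 3^n / (n^7 * 39^n)
Step 2: By the root test, |a_n|^(1/n) = 15^(1/n) * 3 / (n^(7/n) * 39) -> 3/39 as n -> infinity (since 15^(1/n) -> 1 and n^(7/n) -> 1)
Step 3: R = 1/lim|a_n|^(1/n) = 39/3 = 13

13


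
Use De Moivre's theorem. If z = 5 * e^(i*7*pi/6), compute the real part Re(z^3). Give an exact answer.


Step 1: By De Moivre's theorem, z^3 = 5^3 * e^(i*3*7*pi/6) = 125 * (cos(7*pi/2) + i*sin(7*pi/2))
Step 2: |z|^3 = 5^3 = 125
Step 3: Reduce the angle mod 2*pi: 7*pi/2 - 2*pi = 3*pi/2
Step 4: cos(3*pi/2) = 0
Step 5: Re(z^3) = 125 * 0 = 0

0


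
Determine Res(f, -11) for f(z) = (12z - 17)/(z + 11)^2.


Step 1: Pole of order 2 at z = -11
Step 2: Res = lim d/dz [(z + 11)^2 * f(z)] as z -> -11
Step 3: (z + 11)^2 * f(z) = 12z - 17
Step 4: d/dz[12z - 17] = 12

12


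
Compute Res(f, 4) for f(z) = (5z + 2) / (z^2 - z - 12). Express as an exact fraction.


Step 1: Q(z) = z^2 - z - 12 = (z - 4)(z + 3)
Step 2: Q'(z) = 2z - 1
Step 3: Q'(4) = 7, P(4) = 22
Step 4: Res = P(4)/Q'(4) = 22/7 = 22/7

22/7


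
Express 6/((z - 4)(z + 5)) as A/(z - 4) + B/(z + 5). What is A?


Step 1: Multiply both sides by (z - 4) and set z = 4
Step 2: A = 6 / (4 + 5)
Step 3: A = 6 / 9
Step 4: A = 2/3

2/3


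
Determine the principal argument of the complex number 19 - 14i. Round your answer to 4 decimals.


Step 1: z = 19 - 14i
Step 2: arg(z) = atan2(-14, 19)
Step 3: arg(z) = -0.635

-0.635


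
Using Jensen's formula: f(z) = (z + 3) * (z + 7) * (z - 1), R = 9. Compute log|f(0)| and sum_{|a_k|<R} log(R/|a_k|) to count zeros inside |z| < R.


Jensen's formula: (1/2pi)*integral log|f(Re^it)|dt = log|f(0)| + sum_{|a_k|<R} log(R/|a_k|)
Step 1: f(0) = 3 * 7 * (-1) = -21
Step 2: log|f(0)| = log|-3| + log|-7| + log|1| = 3.0445
Step 3: Zeros inside |z| < 9: -3, -7, 1
Step 4: Jensen sum = log(9/3) + log(9/7) + log(9/1) = 3.5472
Step 5: n(R) = number of terms in the Jensen sum = count of zeros inside |z| < 9 = 3

3


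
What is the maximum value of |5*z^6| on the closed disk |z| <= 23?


Step 1: On |z| = 23, |f(z)| = 5 * |z|^6 = 5 * 23^6
Step 2: By maximum modulus principle, maximum is on boundary.
Step 3: Maximum = 5 * 148035889 = 740179445

740179445


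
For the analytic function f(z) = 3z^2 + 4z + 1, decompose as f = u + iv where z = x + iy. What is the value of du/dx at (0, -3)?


Step 1: f(z) = 3(x+iy)^2 + 4(x+iy) + 1
Step 2: u = 3(x^2 - y^2) + 4x + 1
Step 3: u_x = 6x + 4
Step 4: At (0, -3): u_x = 0 + 4 = 4

4


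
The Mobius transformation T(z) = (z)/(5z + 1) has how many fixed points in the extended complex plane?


Step 1: Fixed points satisfy T(z) = z
Step 2: 5z^2 = 0
Step 3: Discriminant = 0^2 - 4*5*0 = 0
Step 4: Number of fixed points = 1

1


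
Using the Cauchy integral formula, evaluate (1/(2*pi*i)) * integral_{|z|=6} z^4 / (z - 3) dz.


Step 1: f(z) = z^4, a = 3 is inside |z| = 6
Step 2: By Cauchy integral formula: (1/(2pi*i)) * integral = f(a)
Step 3: f(3) = 3^4 = 81

81


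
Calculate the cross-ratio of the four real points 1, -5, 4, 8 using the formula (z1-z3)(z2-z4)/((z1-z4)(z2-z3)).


Step 1: (z1-z3)(z2-z4) = (-3) * (-13) = 39
Step 2: (z1-z4)(z2-z3) = (-7) * (-9) = 63
Step 3: Cross-ratio = 39/63 = 13/21

13/21


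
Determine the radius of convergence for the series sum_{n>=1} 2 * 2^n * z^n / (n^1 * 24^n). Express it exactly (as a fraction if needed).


Step 1: General term a_n = 2 * 2^n / (n^1 * 24^n)
Step 2: By the root test, |a_n|^(1/n) = 2^(1/n) * 2 / (n^(1/n) * 24) -> 2/24 as n -> infinity (since 2^(1/n) -> 1 and n^(1/n) -> 1)
Step 3: R = 1/lim|a_n|^(1/n) = 24/2 = 12

12


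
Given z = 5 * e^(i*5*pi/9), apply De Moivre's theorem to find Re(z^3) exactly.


Step 1: By De Moivre's theorem, z^3 = 5^3 * e^(i*3*5*pi/9) = 125 * (cos(5*pi/3) + i*sin(5*pi/3))
Step 2: |z|^3 = 5^3 = 125
Step 3: The angle 5*pi/3 already lies in [0, 2*pi)
Step 4: cos(5*pi/3) = 1/2
Step 5: Re(z^3) = 125 * 1/2 = 125/2

125/2


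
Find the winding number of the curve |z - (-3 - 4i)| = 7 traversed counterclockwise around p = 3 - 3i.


Step 1: Center c = (-3, -4), radius = 7
Step 2: |p - c|^2 = 6^2 + 1^2 = 37
Step 3: r^2 = 49
Step 4: |p-c| < r so winding number = 1

1


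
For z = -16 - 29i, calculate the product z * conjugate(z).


Step 1: conj(z) = -16 + 29i
Step 2: z * conj(z) = (-16)^2 + (-29)^2
Step 3: = 256 + 841 = 1097

1097


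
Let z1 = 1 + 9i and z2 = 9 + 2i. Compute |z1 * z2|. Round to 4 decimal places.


Step 1: |z1| = sqrt(1^2 + 9^2) = sqrt(82)
Step 2: |z2| = sqrt(9^2 + 2^2) = sqrt(85)
Step 3: |z1*z2| = |z1|*|z2| = sqrt(82) * sqrt(85) = sqrt(82 * 85) = sqrt(6970)
Step 4: = 83.4865

83.4865


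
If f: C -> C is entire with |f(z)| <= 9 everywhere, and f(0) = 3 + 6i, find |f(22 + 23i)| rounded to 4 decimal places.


Step 1: By Liouville's theorem, a bounded entire function is constant.
Step 2: f(z) = f(0) = 3 + 6i for all z.
Step 3: |f(w)| = |3 + 6i| = sqrt(9 + 36)
Step 4: = 6.7082

6.7082


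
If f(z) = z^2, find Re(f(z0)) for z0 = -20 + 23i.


Step 1: z0 = -20 + 23i
Step 2: z0^2 = (-20)^2 - 23^2 - 920i
Step 3: real part = 400 - 529 = -129

-129


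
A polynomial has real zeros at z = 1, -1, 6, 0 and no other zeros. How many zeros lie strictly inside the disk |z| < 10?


Step 1: Check each root:
  z = 1: |1| = 1 < 10
  z = -1: |-1| = 1 < 10
  z = 6: |6| = 6 < 10
  z = 0: |0| = 0 < 10
Step 2: Count = 4

4


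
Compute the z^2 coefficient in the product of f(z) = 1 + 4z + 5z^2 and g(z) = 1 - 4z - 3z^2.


Step 1: z^2 term in f*g comes from: (1)*(-3z^2) + (4z)*(-4z) + (5z^2)*(1)
Step 2: = -3 - 16 + 5
Step 3: = -14

-14


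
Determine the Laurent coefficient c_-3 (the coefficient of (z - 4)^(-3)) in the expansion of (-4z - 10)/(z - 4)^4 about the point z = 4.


Step 1: Write the numerator in powers of (z - 4): -4z - 10 = -4(z - 4) + (-4*4 - 10) = -4(z - 4) - 26
Step 2: Divide by (z - 4)^4: f(z) = -26(z - 4)^(-4) - 4(z - 4)^(-3)
Step 3: This finite sum is the Laurent series of f about z = 4.
Step 4: Coefficient of (z - 4)^(-3) = coefficient of (z - 4) in the re-centred numerator = -4

-4


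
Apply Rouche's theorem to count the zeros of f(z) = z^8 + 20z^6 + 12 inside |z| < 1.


Step 1: On |z| = 1 the three terms have sizes |z^8| = 1^8 = 1, |20z^6| = 20*1^6 = 20, |12| = 12
Step 2: The dominant term is g(z) = 20z^6; let h(z) = z^8 + 12 so f = g + h
Step 3: On |z| = 1: |g| = 20 and |h| <= 1 + 12 = 13
Step 4: Since 20 > 13, |h| < |g| on |z| = 1, so by Rouche f has the same number of zeros as g inside |z| < 1
Step 5: g(z) = 20z^6 has 6 zeros (at the origin, multiplicity 6) inside |z| < 1. Answer = 6

6


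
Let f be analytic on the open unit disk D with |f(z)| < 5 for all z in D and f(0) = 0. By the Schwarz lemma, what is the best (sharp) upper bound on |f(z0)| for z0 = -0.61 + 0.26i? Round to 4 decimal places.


Step 1: g = f/5 maps D -> D with g(0) = 0, so by the Schwarz lemma |g(z)| <= |z|, i.e. |f(z)| <= 5|z|; this is sharp (f(z) = 5z).
Step 2: |z0|^2 = (-0.61)^2 + 0.26^2 = 0.4397
Step 3: |z0| = sqrt(0.4397) = 0.663099
Step 4: Best bound = 5 * |z0| = 5 * 0.663099 = 3.3155

3.3155


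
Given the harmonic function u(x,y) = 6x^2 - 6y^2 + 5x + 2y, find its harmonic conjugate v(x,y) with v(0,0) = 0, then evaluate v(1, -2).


Step 1: v_x = -u_y = 12y - 2
Step 2: v_y = u_x = 12x + 5
Step 3: v = 12xy - 2x + 5y + C
Step 4: v(0,0) = 0 => C = 0
Step 5: v(1, -2) = -36

-36


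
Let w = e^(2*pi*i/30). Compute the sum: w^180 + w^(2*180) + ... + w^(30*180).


Step 1: The sum sum_{j=1}^{n} w^(k*j) equals n if n | k, else 0.
Step 2: Here n = 30, k = 180
Step 3: Does n divide k? 30 | 180 -> True
Step 4: Sum = 30

30


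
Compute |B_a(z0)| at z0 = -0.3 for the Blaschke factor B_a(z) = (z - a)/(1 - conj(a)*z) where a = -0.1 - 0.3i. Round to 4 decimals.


Step 1: Numerator z0 - a = -0.3 - (-0.1 - 0.3i) = -0.2 + 0.3i
Step 2: Denominator 1 - conj(a)*z0 = 1 - (-0.1 + 0.3i)*(-0.3) = 0.97 + 0.09i
Step 3: |z0 - a|^2 = (-0.2)^2 + 0.3^2 = 0.13; |1 - conj(a)*z0|^2 = 0.97^2 + 0.09^2 = 0.949
Step 4: |B_a(-0.3)| = sqrt(0.13 / 0.949) = sqrt(0.136986)
Step 5: = 0.3701

0.3701


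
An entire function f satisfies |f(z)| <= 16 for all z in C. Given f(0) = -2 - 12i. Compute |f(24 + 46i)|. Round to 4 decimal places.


Step 1: By Liouville's theorem, a bounded entire function is constant.
Step 2: f(z) = f(0) = -2 - 12i for all z.
Step 3: |f(w)| = |-2 - 12i| = sqrt(4 + 144)
Step 4: = 12.1655

12.1655


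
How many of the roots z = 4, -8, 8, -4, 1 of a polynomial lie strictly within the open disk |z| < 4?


Step 1: Check each root:
  z = 4: |4| = 4 >= 4
  z = -8: |-8| = 8 >= 4
  z = 8: |8| = 8 >= 4
  z = -4: |-4| = 4 >= 4
  z = 1: |1| = 1 < 4
Step 2: Count = 1

1


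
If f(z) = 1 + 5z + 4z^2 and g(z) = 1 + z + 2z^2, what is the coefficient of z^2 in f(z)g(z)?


Step 1: z^2 term in f*g comes from: (1)*(2z^2) + (5z)*(z) + (4z^2)*(1)
Step 2: = 2 + 5 + 4
Step 3: = 11

11


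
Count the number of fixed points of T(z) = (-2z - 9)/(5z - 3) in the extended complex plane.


Step 1: Fixed points satisfy T(z) = z
Step 2: 5z^2 - z + 9 = 0
Step 3: Discriminant = (-1)^2 - 4*5*9 = -179
Step 4: Number of fixed points = 2

2


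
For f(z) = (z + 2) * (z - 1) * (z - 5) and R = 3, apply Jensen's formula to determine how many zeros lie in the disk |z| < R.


Jensen's formula: (1/2pi)*integral log|f(Re^it)|dt = log|f(0)| + sum_{|a_k|<R} log(R/|a_k|)
Step 1: f(0) = 2 * (-1) * (-5) = 10
Step 2: log|f(0)| = log|-2| + log|1| + log|5| = 2.3026
Step 3: Zeros inside |z| < 3: -2, 1
Step 4: Jensen sum = log(3/2) + log(3/1) = 1.5041
Step 5: n(R) = number of terms in the Jensen sum = count of zeros inside |z| < 3 = 2

2


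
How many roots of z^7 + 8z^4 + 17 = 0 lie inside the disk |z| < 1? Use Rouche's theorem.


Step 1: On |z| = 1 the three terms have sizes |z^7| = 1^7 = 1, |8z^4| = 8*1^4 = 8, |17| = 17
Step 2: The dominant term is g(z) = 17; let h(z) = z^7 + 8z^4 so f = g + h
Step 3: On |z| = 1: |g| = 17 and |h| <= 1 + 8 = 9
Step 4: Since 17 > 9, |h| < |g| on |z| = 1, so by Rouche f has the same number of zeros as g inside |z| < 1
Step 5: g(z) = 17 is a nonzero constant with no zeros inside |z| < 1. Answer = 0

0


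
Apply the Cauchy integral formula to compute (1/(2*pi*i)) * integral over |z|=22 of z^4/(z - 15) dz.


Step 1: f(z) = z^4, a = 15 is inside |z| = 22
Step 2: By Cauchy integral formula: (1/(2pi*i)) * integral = f(a)
Step 3: f(15) = 15^4 = 50625

50625


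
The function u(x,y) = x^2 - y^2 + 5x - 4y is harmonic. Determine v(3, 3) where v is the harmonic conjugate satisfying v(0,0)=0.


Step 1: v_x = -u_y = 2y + 4
Step 2: v_y = u_x = 2x + 5
Step 3: v = 2xy + 4x + 5y + C
Step 4: v(0,0) = 0 => C = 0
Step 5: v(3, 3) = 45

45


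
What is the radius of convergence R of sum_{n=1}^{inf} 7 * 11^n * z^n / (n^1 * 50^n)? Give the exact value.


Step 1: General term a_n = 7 * 11^n / (n^1 * 50^n)
Step 2: By the root test, |a_n|^(1/n) = 7^(1/n) * 11 / (n^(1/n) * 50) -> 11/50 as n -> infinity (since 7^(1/n) -> 1 and n^(1/n) -> 1)
Step 3: R = 1/lim|a_n|^(1/n) = 50/11

50/11


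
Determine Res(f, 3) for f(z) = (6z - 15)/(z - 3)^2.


Step 1: Pole of order 2 at z = 3
Step 2: Res = lim d/dz [(z - 3)^2 * f(z)] as z -> 3
Step 3: (z - 3)^2 * f(z) = 6z - 15
Step 4: d/dz[6z - 15] = 6

6


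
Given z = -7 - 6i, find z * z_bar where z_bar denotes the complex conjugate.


Step 1: conj(z) = -7 + 6i
Step 2: z * conj(z) = (-7)^2 + (-6)^2
Step 3: = 49 + 36 = 85

85


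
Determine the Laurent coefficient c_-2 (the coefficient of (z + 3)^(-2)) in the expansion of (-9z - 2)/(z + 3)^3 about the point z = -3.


Step 1: Write the numerator in powers of (z + 3): -9z - 2 = -9(z + 3) + (-9*(-3) - 2) = -9(z + 3) + 25
Step 2: Divide by (z + 3)^3: f(z) = 25(z + 3)^(-3) - 9(z + 3)^(-2)
Step 3: This finite sum is the Laurent series of f about z = -3.
Step 4: Coefficient of (z + 3)^(-2) = coefficient of (z + 3) in the re-centred numerator = -9

-9


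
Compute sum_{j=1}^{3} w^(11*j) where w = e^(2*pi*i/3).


Step 1: The sum sum_{j=1}^{n} w^(k*j) equals n if n | k, else 0.
Step 2: Here n = 3, k = 11
Step 3: Does n divide k? 3 | 11 -> False
Step 4: Sum = 0

0


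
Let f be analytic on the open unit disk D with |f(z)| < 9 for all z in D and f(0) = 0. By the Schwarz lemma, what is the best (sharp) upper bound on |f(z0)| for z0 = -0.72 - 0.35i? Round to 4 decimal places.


Step 1: g = f/9 maps D -> D with g(0) = 0, so by the Schwarz lemma |g(z)| <= |z|, i.e. |f(z)| <= 9|z|; this is sharp (f(z) = 9z).
Step 2: |z0|^2 = (-0.72)^2 + (-0.35)^2 = 0.6409
Step 3: |z0| = sqrt(0.6409) = 0.800562
Step 4: Best bound = 9 * |z0| = 9 * 0.800562 = 7.2051

7.2051


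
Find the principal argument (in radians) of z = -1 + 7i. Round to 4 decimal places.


Step 1: z = -1 + 7i
Step 2: arg(z) = atan2(7, -1)
Step 3: arg(z) = 1.7127

1.7127


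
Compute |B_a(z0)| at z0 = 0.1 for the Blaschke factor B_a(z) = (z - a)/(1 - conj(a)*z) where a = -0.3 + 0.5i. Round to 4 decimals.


Step 1: Numerator z0 - a = 0.1 - (-0.3 + 0.5i) = 0.4 - 0.5i
Step 2: Denominator 1 - conj(a)*z0 = 1 - (-0.3 - 0.5i)*0.1 = 1.03 + 0.05i
Step 3: |z0 - a|^2 = 0.4^2 + (-0.5)^2 = 0.41; |1 - conj(a)*z0|^2 = 1.03^2 + 0.05^2 = 1.0634
Step 4: |B_a(0.1)| = sqrt(0.41 / 1.0634) = sqrt(0.385556)
Step 5: = 0.6209

0.6209


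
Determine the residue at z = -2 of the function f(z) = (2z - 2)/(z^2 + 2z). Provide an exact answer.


Step 1: Q(z) = z^2 + 2z = (z + 2)(z)
Step 2: Q'(z) = 2z + 2
Step 3: Q'(-2) = -2, P(-2) = -6
Step 4: Res = P(-2)/Q'(-2) = -6/(-2) = 3

3


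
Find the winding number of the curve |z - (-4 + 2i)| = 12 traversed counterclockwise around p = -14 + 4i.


Step 1: Center c = (-4, 2), radius = 12
Step 2: |p - c|^2 = (-10)^2 + 2^2 = 104
Step 3: r^2 = 144
Step 4: |p-c| < r so winding number = 1

1


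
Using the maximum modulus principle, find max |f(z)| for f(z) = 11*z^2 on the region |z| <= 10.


Step 1: On |z| = 10, |f(z)| = 11 * |z|^2 = 11 * 10^2
Step 2: By maximum modulus principle, maximum is on boundary.
Step 3: Maximum = 11 * 100 = 1100

1100


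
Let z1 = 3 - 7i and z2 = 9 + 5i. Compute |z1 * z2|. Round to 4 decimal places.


Step 1: |z1| = sqrt(3^2 + (-7)^2) = sqrt(58)
Step 2: |z2| = sqrt(9^2 + 5^2) = sqrt(106)
Step 3: |z1*z2| = |z1|*|z2| = sqrt(58) * sqrt(106) = sqrt(58 * 106) = sqrt(6148)
Step 4: = 78.4092

78.4092


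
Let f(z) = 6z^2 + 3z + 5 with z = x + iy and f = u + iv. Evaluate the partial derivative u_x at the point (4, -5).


Step 1: f(z) = 6(x+iy)^2 + 3(x+iy) + 5
Step 2: u = 6(x^2 - y^2) + 3x + 5
Step 3: u_x = 12x + 3
Step 4: At (4, -5): u_x = 48 + 3 = 51

51


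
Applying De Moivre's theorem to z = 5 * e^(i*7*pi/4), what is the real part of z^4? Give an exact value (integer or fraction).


Step 1: By De Moivre's theorem, z^4 = 5^4 * e^(i*4*7*pi/4) = 625 * (cos(7*pi) + i*sin(7*pi))
Step 2: |z|^4 = 5^4 = 625
Step 3: Reduce the angle mod 2*pi: 7*pi - 6*pi = pi
Step 4: cos(pi) = -1
Step 5: Re(z^4) = 625 * (-1) = -625

-625


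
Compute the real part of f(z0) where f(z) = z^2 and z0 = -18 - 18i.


Step 1: z0 = -18 - 18i
Step 2: z0^2 = (-18)^2 - (-18)^2 + 648i
Step 3: real part = 324 - 324 = 0

0


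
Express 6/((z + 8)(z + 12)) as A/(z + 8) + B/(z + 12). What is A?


Step 1: Multiply both sides by (z + 8) and set z = -8
Step 2: A = 6 / (-8 + 12)
Step 3: A = 6 / 4
Step 4: A = 3/2

3/2


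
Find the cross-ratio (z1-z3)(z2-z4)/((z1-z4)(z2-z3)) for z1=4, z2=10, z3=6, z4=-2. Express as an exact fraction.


Step 1: (z1-z3)(z2-z4) = (-2) * 12 = -24
Step 2: (z1-z4)(z2-z3) = 6 * 4 = 24
Step 3: Cross-ratio = -24/24 = -1

-1


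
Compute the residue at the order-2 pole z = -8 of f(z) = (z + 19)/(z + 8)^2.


Step 1: Pole of order 2 at z = -8
Step 2: Res = lim d/dz [(z + 8)^2 * f(z)] as z -> -8
Step 3: (z + 8)^2 * f(z) = z + 19
Step 4: d/dz[z + 19] = 1

1


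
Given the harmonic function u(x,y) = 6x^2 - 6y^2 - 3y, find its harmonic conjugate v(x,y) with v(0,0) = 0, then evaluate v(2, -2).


Step 1: v_x = -u_y = 12y + 3
Step 2: v_y = u_x = 12x + 0
Step 3: v = 12xy + 3x + C
Step 4: v(0,0) = 0 => C = 0
Step 5: v(2, -2) = -42

-42


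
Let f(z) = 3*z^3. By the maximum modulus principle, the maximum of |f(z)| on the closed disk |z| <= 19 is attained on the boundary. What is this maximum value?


Step 1: On |z| = 19, |f(z)| = 3 * |z|^3 = 3 * 19^3
Step 2: By maximum modulus principle, maximum is on boundary.
Step 3: Maximum = 3 * 6859 = 20577

20577


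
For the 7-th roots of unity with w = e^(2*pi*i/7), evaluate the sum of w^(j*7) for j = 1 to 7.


Step 1: The sum sum_{j=1}^{n} w^(k*j) equals n if n | k, else 0.
Step 2: Here n = 7, k = 7
Step 3: Does n divide k? 7 | 7 -> True
Step 4: Sum = 7

7


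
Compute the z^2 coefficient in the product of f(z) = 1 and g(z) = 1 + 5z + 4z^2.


Step 1: z^2 term in f*g comes from: (1)*(4z^2) + (0)*(5z) + (0)*(1)
Step 2: = 4 + 0 + 0
Step 3: = 4

4


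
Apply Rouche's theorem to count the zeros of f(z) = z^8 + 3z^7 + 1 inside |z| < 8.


Step 1: On |z| = 8 the three terms have sizes |z^8| = 8^8 = 16777216, |3z^7| = 3*8^7 = 6291456, |1| = 1
Step 2: The dominant term is g(z) = z^8; let h(z) = 3z^7 + 1 so f = g + h
Step 3: On |z| = 8: |g| = 16777216 and |h| <= 6291456 + 1 = 6291457
Step 4: Since 16777216 > 6291457, |h| < |g| on |z| = 8, so by Rouche f has the same number of zeros as g inside |z| < 8
Step 5: g(z) = z^8 has 8 zeros (all at the origin) inside |z| < 8. Answer = 8

8


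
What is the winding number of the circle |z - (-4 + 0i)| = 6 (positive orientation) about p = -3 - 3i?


Step 1: Center c = (-4, 0), radius = 6
Step 2: |p - c|^2 = 1^2 + (-3)^2 = 10
Step 3: r^2 = 36
Step 4: |p-c| < r so winding number = 1

1


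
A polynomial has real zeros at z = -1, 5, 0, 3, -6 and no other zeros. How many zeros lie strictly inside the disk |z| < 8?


Step 1: Check each root:
  z = -1: |-1| = 1 < 8
  z = 5: |5| = 5 < 8
  z = 0: |0| = 0 < 8
  z = 3: |3| = 3 < 8
  z = -6: |-6| = 6 < 8
Step 2: Count = 5

5


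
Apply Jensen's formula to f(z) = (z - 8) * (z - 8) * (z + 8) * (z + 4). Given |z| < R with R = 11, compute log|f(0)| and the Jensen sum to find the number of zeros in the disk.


Jensen's formula: (1/2pi)*integral log|f(Re^it)|dt = log|f(0)| + sum_{|a_k|<R} log(R/|a_k|)
Step 1: f(0) = (-8) * (-8) * 8 * 4 = 2048
Step 2: log|f(0)| = log|8| + log|8| + log|-8| + log|-4| = 7.6246
Step 3: Zeros inside |z| < 11: 8, 8, -8, -4
Step 4: Jensen sum = log(11/8) + log(11/8) + log(11/8) + log(11/4) = 1.967
Step 5: n(R) = number of terms in the Jensen sum = count of zeros inside |z| < 11 = 4

4


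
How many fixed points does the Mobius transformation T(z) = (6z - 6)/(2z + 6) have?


Step 1: Fixed points satisfy T(z) = z
Step 2: 2z^2 + 6 = 0
Step 3: Discriminant = 0^2 - 4*2*6 = -48
Step 4: Number of fixed points = 2

2


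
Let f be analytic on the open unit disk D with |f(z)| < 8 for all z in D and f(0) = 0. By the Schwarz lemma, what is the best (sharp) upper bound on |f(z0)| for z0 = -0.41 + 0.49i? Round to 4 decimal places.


Step 1: g = f/8 maps D -> D with g(0) = 0, so by the Schwarz lemma |g(z)| <= |z|, i.e. |f(z)| <= 8|z|; this is sharp (f(z) = 8z).
Step 2: |z0|^2 = (-0.41)^2 + 0.49^2 = 0.4082
Step 3: |z0| = sqrt(0.4082) = 0.638905
Step 4: Best bound = 8 * |z0| = 8 * 0.638905 = 5.1112

5.1112


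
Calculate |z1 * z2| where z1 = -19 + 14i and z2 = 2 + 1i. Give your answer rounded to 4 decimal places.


Step 1: |z1| = sqrt((-19)^2 + 14^2) = sqrt(557)
Step 2: |z2| = sqrt(2^2 + 1^2) = sqrt(5)
Step 3: |z1*z2| = |z1|*|z2| = sqrt(557) * sqrt(5) = sqrt(557 * 5) = sqrt(2785)
Step 4: = 52.7731

52.7731


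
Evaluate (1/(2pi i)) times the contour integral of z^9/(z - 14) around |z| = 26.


Step 1: f(z) = z^9, a = 14 is inside |z| = 26
Step 2: By Cauchy integral formula: (1/(2pi*i)) * integral = f(a)
Step 3: f(14) = 14^9 = 20661046784

20661046784


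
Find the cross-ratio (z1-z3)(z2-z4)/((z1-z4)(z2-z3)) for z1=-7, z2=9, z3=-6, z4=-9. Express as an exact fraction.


Step 1: (z1-z3)(z2-z4) = (-1) * 18 = -18
Step 2: (z1-z4)(z2-z3) = 2 * 15 = 30
Step 3: Cross-ratio = -18/30 = -3/5

-3/5


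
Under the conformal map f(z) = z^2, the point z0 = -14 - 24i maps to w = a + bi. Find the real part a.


Step 1: z0 = -14 - 24i
Step 2: z0^2 = (-14)^2 - (-24)^2 + 672i
Step 3: real part = 196 - 576 = -380

-380


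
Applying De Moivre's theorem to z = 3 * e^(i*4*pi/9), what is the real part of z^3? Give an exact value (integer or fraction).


Step 1: By De Moivre's theorem, z^3 = 3^3 * e^(i*3*4*pi/9) = 27 * (cos(4*pi/3) + i*sin(4*pi/3))
Step 2: |z|^3 = 3^3 = 27
Step 3: The angle 4*pi/3 already lies in [0, 2*pi)
Step 4: cos(4*pi/3) = -1/2
Step 5: Re(z^3) = 27 * (-1/2) = -27/2

-27/2


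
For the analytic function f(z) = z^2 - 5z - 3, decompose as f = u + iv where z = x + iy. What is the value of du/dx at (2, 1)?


Step 1: f(z) = (x+iy)^2 - 5(x+iy) - 3
Step 2: u = (x^2 - y^2) - 5x - 3
Step 3: u_x = 2x - 5
Step 4: At (2, 1): u_x = 4 - 5 = -1

-1


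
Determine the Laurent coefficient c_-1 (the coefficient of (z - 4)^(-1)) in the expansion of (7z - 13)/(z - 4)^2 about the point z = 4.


Step 1: Write the numerator in powers of (z - 4): 7z - 13 = 7(z - 4) + (7*4 - 13) = 7(z - 4) + 15
Step 2: Divide by (z - 4)^2: f(z) = 15(z - 4)^(-2) + 7(z - 4)^(-1)
Step 3: This finite sum is the Laurent series of f about z = 4.
Step 4: Coefficient of (z - 4)^(-1) = coefficient of (z - 4) in the re-centred numerator = 7

7


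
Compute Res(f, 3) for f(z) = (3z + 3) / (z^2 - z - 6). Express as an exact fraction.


Step 1: Q(z) = z^2 - z - 6 = (z - 3)(z + 2)
Step 2: Q'(z) = 2z - 1
Step 3: Q'(3) = 5, P(3) = 12
Step 4: Res = P(3)/Q'(3) = 12/5 = 12/5

12/5


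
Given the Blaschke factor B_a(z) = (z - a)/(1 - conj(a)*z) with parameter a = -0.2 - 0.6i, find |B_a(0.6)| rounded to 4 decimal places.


Step 1: Numerator z0 - a = 0.6 - (-0.2 - 0.6i) = 0.8 + 0.6i
Step 2: Denominator 1 - conj(a)*z0 = 1 - (-0.2 + 0.6i)*0.6 = 1.12 - 0.36i
Step 3: |z0 - a|^2 = 0.8^2 + 0.6^2 = 1; |1 - conj(a)*z0|^2 = 1.12^2 + (-0.36)^2 = 1.384
Step 4: |B_a(0.6)| = sqrt(1 / 1.384) = sqrt(0.722543)
Step 5: = 0.85

0.85


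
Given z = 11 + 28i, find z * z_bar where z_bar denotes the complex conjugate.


Step 1: conj(z) = 11 - 28i
Step 2: z * conj(z) = 11^2 + 28^2
Step 3: = 121 + 784 = 905

905


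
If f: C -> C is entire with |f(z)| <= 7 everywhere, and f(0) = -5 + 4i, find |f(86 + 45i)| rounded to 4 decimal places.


Step 1: By Liouville's theorem, a bounded entire function is constant.
Step 2: f(z) = f(0) = -5 + 4i for all z.
Step 3: |f(w)| = |-5 + 4i| = sqrt(25 + 16)
Step 4: = 6.4031

6.4031


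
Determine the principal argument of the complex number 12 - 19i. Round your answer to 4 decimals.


Step 1: z = 12 - 19i
Step 2: arg(z) = atan2(-19, 12)
Step 3: arg(z) = -1.0075

-1.0075


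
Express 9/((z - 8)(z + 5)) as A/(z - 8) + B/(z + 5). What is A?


Step 1: Multiply both sides by (z - 8) and set z = 8
Step 2: A = 9 / (8 + 5)
Step 3: A = 9 / 13
Step 4: A = 9/13

9/13


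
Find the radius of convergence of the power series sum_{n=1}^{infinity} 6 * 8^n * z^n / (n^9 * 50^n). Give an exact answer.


Step 1: General term a_n = 6 * 8^n / (n^9 * 50^n)
Step 2: By the root test, |a_n|^(1/n) = 6^(1/n) * 8 / (n^(9/n) * 50) -> 8/50 as n -> infinity (since 6^(1/n) -> 1 and n^(9/n) -> 1)
Step 3: R = 1/lim|a_n|^(1/n) = 50/8 = 25/4

25/4


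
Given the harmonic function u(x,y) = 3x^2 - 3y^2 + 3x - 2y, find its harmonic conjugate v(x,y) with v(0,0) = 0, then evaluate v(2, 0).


Step 1: v_x = -u_y = 6y + 2
Step 2: v_y = u_x = 6x + 3
Step 3: v = 6xy + 2x + 3y + C
Step 4: v(0,0) = 0 => C = 0
Step 5: v(2, 0) = 4

4
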